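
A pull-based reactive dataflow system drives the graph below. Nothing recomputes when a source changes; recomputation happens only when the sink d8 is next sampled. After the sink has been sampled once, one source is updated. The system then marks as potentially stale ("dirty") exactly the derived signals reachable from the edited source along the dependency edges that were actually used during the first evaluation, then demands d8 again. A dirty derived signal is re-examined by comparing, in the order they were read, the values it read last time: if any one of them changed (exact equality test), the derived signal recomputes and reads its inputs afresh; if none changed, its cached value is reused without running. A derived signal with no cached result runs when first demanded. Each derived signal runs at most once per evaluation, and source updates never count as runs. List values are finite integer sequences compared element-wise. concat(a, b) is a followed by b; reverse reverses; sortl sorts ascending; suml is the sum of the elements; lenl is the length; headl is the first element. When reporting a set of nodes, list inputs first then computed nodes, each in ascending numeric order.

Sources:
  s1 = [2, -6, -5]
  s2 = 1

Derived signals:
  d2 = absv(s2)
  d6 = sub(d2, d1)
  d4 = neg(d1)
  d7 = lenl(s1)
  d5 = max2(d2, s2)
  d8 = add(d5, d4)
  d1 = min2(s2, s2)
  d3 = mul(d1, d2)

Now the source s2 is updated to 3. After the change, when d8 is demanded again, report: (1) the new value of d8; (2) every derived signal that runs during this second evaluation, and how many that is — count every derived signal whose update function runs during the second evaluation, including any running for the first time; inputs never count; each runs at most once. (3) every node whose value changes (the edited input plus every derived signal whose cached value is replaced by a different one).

New value of d8: 0.
Derived signals that run: d1, d2, d4, d5, d8 — 5 in total.
Values that change: s2, d1, d2, d4, d5.

First evaluation (everything demanded from the output):
  d1 = min2(1, 1) = 1
  d2 = absv(1) = 1
  d4 = neg(1) = -1
  d5 = max2(1, 1) = 1
  d8 = add(1, -1) = 0

Propagation after the edit:
  d1: runs — s2 1->3; s2 1->3; result 3.
  d2: runs — s2 1->3; result 3.
  d4: runs — d1 1->3; result -3.
  d5: runs — d2 1->3; s2 1->3; result 3.
  d8: runs — d5 1->3; d4 -1->-3; result 0 (same value as before).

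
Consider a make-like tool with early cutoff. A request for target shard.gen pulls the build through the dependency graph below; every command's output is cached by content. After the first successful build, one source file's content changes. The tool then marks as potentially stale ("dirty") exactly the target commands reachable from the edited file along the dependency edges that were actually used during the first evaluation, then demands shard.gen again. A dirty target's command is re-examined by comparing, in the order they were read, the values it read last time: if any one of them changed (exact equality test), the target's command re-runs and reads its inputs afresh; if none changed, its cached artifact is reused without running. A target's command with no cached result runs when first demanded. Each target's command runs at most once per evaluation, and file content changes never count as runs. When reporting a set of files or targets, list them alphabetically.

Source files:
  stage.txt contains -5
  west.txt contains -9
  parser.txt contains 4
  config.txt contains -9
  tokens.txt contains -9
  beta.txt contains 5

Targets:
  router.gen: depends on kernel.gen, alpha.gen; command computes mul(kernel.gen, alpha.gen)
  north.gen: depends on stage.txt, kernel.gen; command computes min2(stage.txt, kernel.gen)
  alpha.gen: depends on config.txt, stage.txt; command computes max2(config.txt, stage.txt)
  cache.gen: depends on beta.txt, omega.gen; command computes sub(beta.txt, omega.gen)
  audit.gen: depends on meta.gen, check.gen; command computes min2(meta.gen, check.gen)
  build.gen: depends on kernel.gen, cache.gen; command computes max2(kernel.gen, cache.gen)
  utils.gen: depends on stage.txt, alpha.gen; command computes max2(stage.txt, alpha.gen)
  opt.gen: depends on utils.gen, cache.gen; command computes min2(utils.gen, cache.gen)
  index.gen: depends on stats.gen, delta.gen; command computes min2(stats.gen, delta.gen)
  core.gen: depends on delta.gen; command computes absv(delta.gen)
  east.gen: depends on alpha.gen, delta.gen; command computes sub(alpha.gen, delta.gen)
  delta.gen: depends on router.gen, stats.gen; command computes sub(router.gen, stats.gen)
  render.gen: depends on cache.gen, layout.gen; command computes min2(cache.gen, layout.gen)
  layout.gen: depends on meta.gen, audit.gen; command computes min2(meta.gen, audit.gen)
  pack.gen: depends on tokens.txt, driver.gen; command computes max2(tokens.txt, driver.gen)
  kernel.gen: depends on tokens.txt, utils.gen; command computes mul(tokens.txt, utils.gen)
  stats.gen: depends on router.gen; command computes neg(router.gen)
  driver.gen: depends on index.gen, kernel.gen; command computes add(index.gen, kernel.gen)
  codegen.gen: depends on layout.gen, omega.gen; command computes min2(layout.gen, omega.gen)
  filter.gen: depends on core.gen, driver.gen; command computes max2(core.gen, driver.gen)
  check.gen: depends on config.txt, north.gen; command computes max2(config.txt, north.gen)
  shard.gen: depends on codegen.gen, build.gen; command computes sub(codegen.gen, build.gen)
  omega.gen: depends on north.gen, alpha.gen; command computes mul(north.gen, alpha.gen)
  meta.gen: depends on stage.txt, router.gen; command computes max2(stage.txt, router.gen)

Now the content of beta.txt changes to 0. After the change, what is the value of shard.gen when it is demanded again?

Demanding shard.gen again yields -50.
Note the absorption at build.gen: it re-runs yet its value is the same, leaving the output's value untouched.

First demand of the output computes:
  alpha.gen = max2(-9, -5) = -5
  utils.gen = max2(-5, -5) = -5
  kernel.gen = mul(-9, -5) = 45
  north.gen = min2(-5, 45) = -5
  check.gen = max2(-9, -5) = -5
  omega.gen = mul(-5, -5) = 25
  cache.gen = sub(5, 25) = -20
  build.gen = max2(45, -20) = 45
  router.gen = mul(45, -5) = -225
  meta.gen = max2(-5, -225) = -5
  audit.gen = min2(-5, -5) = -5
  layout.gen = min2(-5, -5) = -5
  codegen.gen = min2(-5, 25) = -5
  shard.gen = sub(-5, 45) = -50

After the edit, cleaning proceeds:
  cache.gen: a read changed (beta.txt 5->0) — executes, giving -25.
  build.gen: a read changed (cache.gen -20->-25) — executes, giving 45 — identical to its old value.
  shard.gen: dirty, but its reads are unchanged (codegen.gen unchanged, build.gen unchanged); cached -50 stands.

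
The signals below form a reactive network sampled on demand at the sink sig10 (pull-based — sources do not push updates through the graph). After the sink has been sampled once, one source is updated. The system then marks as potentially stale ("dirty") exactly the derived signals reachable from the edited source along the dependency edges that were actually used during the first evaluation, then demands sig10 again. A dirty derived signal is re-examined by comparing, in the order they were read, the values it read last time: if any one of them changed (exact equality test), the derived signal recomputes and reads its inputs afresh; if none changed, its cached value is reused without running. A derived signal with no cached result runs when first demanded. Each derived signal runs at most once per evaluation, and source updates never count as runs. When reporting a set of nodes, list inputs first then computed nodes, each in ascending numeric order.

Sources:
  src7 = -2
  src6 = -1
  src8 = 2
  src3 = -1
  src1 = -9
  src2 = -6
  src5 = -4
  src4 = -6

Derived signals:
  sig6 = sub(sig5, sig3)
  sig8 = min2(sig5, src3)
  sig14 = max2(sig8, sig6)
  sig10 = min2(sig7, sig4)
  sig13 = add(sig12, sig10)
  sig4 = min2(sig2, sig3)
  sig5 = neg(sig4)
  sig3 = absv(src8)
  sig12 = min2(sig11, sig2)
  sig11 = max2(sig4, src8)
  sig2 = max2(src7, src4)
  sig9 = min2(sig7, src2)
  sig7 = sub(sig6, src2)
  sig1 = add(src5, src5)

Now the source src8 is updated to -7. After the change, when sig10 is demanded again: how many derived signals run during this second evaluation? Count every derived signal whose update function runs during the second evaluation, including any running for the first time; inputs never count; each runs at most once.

Run set: sig3, sig4, sig6, sig7, sig10 (5 run).
The important point: at sig5 every value read last time is unchanged, so the dirty flag clears without a run.

Initial pass — values computed on the first demand:
  sig2 = max2(-2, -6) = -2
  sig3 = absv(2) = 2
  sig4 = min2(-2, 2) = -2
  sig5 = neg(-2) = 2
  sig6 = sub(2, 2) = 0
  sig7 = sub(0, -6) = 6
  sig10 = min2(6, -2) = -2

Second demand — change propagation:
  sig3: re-runs because src8 2->-7; new result 7.
  sig4: re-runs because sig3 2->7; new result -2 (unchanged).
  sig5: re-examined; everything it read last time is the same (sig4 unchanged) — cache 2 kept, no run.
  sig6: re-runs because sig3 2->7; new result -5.
  sig7: re-runs because sig6 0->-5; new result 1.
  sig10: re-runs because sig7 6->1; new result -2 (unchanged).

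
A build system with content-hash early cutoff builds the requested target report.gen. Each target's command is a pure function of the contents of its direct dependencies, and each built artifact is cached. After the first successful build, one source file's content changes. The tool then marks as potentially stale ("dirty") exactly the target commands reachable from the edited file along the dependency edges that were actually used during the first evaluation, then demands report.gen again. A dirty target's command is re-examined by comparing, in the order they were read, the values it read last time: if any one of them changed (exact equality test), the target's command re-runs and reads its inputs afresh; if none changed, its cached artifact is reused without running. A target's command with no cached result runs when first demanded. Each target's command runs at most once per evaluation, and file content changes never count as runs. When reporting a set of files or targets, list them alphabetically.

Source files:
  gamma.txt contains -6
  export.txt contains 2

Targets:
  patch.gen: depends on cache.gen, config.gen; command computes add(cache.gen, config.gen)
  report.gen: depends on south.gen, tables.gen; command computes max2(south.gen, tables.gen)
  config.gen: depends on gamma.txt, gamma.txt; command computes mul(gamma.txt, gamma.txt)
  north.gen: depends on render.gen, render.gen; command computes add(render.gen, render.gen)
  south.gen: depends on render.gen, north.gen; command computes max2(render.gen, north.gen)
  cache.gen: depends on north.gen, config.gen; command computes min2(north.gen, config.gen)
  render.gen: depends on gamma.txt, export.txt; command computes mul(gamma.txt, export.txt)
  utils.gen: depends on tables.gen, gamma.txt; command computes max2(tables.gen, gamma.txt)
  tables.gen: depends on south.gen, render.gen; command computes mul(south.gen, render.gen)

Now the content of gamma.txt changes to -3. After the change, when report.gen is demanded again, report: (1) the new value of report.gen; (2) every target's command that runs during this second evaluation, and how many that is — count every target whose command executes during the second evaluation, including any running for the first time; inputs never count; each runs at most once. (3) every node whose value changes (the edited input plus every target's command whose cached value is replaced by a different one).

First evaluation (everything demanded from the output):
  render.gen = mul(-6, 2) = -12
  north.gen = add(-12, -12) = -24
  south.gen = max2(-12, -24) = -12
  tables.gen = mul(-12, -12) = 144
  report.gen = max2(-12, 144) = 144

Propagation after the edit:
  render.gen: runs — gamma.txt -6->-3; result -6.
  north.gen: runs — render.gen -12->-6; render.gen -12->-6; result -12.
  south.gen: runs — render.gen -12->-6; north.gen -24->-12; result -6.
  tables.gen: runs — south.gen -12->-6; render.gen -12->-6; result 36.
  report.gen: runs — south.gen -12->-6; tables.gen 144->36; result 36.

New value of report.gen: 36.
Target commands that run: north.gen, render.gen, report.gen, south.gen, tables.gen — 5 in total.
Values that change: gamma.txt, north.gen, render.gen, report.gen, south.gen, tables.gen.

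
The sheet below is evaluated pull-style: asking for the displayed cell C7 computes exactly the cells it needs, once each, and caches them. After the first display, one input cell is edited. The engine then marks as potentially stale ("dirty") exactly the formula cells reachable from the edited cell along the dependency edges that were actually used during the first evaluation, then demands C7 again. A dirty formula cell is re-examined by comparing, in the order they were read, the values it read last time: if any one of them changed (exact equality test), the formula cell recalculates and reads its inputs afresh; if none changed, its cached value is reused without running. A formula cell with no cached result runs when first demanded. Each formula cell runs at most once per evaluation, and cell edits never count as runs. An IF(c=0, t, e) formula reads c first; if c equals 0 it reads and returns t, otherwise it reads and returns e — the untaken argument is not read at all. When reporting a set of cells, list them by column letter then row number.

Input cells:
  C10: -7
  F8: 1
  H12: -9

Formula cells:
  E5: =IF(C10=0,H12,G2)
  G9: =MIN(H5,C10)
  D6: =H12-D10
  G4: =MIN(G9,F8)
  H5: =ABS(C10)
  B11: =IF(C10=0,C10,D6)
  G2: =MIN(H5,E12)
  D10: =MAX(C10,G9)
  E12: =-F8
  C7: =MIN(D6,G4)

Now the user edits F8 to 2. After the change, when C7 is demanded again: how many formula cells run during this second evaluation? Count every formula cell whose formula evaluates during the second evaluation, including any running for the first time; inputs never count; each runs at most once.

1 formula cells run: G4.
Note the absorption at G4: it re-runs yet its value is the same, leaving the output's value untouched.

First demand of the output computes:
  H5 = ABS(-7) = 7
  G9 = MIN(7, -7) = -7
  D10 = MAX(-7, -7) = -7
  D6 = -9 - -7 = -2
  G4 = MIN(-7, 1) = -7
  C7 = MIN(-2, -7) = -7

After the edit, cleaning proceeds:
  G4: a read changed (F8 1->2) — executes, giving -7 — identical to its old value.
  C7: dirty, but its reads are unchanged (D6 unchanged, G4 unchanged); cached -7 stands.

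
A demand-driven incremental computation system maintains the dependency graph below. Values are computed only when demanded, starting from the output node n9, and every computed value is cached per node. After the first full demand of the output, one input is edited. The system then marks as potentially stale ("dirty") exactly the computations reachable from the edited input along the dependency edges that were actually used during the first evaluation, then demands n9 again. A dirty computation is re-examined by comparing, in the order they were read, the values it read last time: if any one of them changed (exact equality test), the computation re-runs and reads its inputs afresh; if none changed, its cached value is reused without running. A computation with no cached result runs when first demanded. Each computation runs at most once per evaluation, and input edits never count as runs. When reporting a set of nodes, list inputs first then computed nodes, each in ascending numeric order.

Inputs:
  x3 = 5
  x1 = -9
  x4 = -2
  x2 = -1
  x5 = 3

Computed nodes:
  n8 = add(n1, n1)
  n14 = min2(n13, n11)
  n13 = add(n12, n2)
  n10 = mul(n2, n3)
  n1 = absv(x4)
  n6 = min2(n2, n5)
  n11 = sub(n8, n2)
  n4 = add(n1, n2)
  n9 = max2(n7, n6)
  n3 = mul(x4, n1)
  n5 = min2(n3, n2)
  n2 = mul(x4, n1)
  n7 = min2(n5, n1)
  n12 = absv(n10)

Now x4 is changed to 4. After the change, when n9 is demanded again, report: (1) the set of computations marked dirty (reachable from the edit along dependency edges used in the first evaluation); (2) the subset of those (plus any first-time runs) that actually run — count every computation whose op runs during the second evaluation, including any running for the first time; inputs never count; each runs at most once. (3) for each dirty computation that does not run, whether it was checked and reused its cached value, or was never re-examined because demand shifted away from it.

First evaluation (everything demanded from the output):
  n1 = absv(-2) = 2
  n2 = mul(-2, 2) = -4
  n3 = mul(-2, 2) = -4
  n5 = min2(-4, -4) = -4
  n6 = min2(-4, -4) = -4
  n7 = min2(-4, 2) = -4
  n9 = max2(-4, -4) = -4

Propagation after the edit:
  n1: runs — x4 -2->4; result 4.
  n2: runs — x4 -2->4; n1 2->4; result 16.
  n3: runs — x4 -2->4; n1 2->4; result 16.
  n5: runs — n3 -4->16; n2 -4->16; result 16.
  n6: runs — n2 -4->16; n5 -4->16; result 16.
  n7: runs — n5 -4->16; n1 2->4; result 4.
  n9: runs — n7 -4->4; n6 -4->16; result 16.

Marked dirty: n1, n2, n3, n5, n6, n7, n9.
Computations that run: n1, n2, n3, n5, n6, n7, n9 — 7 in total.
Every dirty computation ran.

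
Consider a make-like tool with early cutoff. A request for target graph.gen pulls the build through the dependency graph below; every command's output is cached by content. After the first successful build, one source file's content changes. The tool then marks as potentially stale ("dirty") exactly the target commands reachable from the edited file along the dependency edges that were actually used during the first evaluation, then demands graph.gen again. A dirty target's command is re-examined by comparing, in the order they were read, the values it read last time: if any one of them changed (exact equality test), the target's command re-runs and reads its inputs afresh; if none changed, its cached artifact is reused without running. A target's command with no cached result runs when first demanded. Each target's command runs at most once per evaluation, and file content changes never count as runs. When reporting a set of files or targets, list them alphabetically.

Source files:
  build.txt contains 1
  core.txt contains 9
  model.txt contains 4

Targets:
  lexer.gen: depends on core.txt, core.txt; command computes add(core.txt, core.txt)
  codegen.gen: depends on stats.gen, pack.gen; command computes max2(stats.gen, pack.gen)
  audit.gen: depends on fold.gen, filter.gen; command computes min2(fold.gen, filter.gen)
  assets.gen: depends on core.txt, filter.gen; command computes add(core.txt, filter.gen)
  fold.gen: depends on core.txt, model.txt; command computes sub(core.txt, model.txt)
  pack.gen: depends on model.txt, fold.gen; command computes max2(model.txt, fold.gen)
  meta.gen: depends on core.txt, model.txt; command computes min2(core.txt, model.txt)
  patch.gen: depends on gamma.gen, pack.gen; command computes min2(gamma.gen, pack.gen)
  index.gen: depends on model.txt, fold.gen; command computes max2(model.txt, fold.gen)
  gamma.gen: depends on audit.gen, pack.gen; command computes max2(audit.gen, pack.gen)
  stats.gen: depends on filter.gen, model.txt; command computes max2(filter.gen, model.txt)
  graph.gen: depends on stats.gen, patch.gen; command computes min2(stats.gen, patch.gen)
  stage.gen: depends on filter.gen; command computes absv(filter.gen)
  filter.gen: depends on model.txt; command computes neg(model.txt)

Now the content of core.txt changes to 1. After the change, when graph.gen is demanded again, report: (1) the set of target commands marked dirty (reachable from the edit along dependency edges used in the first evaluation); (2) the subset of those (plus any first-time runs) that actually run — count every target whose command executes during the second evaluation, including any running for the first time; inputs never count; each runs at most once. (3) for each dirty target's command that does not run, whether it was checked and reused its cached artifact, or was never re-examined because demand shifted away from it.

The edit dirties: audit.gen, fold.gen, gamma.gen, graph.gen, pack.gen, patch.gen.
6 target commands run: audit.gen, fold.gen, gamma.gen, graph.gen, pack.gen, patch.gen.
No dirty target's command escaped a run.

First demand of the output computes:
  filter.gen = neg(4) = -4
  fold.gen = sub(9, 4) = 5
  audit.gen = min2(5, -4) = -4
  pack.gen = max2(4, 5) = 5
  gamma.gen = max2(-4, 5) = 5
  patch.gen = min2(5, 5) = 5
  stats.gen = max2(-4, 4) = 4
  graph.gen = min2(4, 5) = 4

After the edit, cleaning proceeds:
  fold.gen: a read changed (core.txt 9->1) — executes, giving -3.
  audit.gen: a read changed (fold.gen 5->-3) — executes, giving -4 — identical to its old value.
  pack.gen: a read changed (fold.gen 5->-3) — executes, giving 4.
  gamma.gen: a read changed (pack.gen 5->4) — executes, giving 4.
  patch.gen: a read changed (gamma.gen 5->4; pack.gen 5->4) — executes, giving 4.
  graph.gen: a read changed (patch.gen 5->4) — executes, giving 4 — identical to its old value.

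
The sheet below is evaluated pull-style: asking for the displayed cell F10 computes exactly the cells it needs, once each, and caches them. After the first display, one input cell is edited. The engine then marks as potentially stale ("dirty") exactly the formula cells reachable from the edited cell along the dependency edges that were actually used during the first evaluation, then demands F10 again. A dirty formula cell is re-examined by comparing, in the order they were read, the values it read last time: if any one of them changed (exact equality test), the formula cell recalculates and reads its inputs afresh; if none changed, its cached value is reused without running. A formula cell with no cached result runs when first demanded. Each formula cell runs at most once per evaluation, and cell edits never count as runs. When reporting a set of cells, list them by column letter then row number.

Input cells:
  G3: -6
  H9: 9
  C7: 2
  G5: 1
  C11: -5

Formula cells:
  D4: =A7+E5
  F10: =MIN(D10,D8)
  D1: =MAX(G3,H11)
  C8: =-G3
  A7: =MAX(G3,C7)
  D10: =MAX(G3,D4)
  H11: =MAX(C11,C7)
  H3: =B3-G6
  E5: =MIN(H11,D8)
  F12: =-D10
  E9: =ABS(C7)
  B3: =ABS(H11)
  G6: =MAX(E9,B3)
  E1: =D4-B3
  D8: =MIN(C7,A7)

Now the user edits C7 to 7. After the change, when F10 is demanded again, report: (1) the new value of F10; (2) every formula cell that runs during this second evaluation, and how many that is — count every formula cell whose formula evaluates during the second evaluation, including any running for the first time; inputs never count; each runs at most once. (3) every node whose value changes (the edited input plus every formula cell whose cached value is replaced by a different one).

Demanding F10 again yields 7.
7 formula cells run: A7, D4, D8, D10, E5, F10, H11.
The nodes whose values change: A7, C7, D4, D8, D10, E5, F10, H11.

First demand of the output computes:
  A7 = MAX(-6, 2) = 2
  D8 = MIN(2, 2) = 2
  H11 = MAX(-5, 2) = 2
  E5 = MIN(2, 2) = 2
  D4 = 2 + 2 = 4
  D10 = MAX(-6, 4) = 4
  F10 = MIN(4, 2) = 2

After the edit, cleaning proceeds:
  A7: a read changed (C7 2->7) — executes, giving 7.
  D8: a read changed (C7 2->7; A7 2->7) — executes, giving 7.
  H11: a read changed (C7 2->7) — executes, giving 7.
  E5: a read changed (H11 2->7; D8 2->7) — executes, giving 7.
  D4: a read changed (A7 2->7; E5 2->7) — executes, giving 14.
  D10: a read changed (D4 4->14) — executes, giving 14.
  F10: a read changed (D10 4->14; D8 2->7) — executes, giving 7.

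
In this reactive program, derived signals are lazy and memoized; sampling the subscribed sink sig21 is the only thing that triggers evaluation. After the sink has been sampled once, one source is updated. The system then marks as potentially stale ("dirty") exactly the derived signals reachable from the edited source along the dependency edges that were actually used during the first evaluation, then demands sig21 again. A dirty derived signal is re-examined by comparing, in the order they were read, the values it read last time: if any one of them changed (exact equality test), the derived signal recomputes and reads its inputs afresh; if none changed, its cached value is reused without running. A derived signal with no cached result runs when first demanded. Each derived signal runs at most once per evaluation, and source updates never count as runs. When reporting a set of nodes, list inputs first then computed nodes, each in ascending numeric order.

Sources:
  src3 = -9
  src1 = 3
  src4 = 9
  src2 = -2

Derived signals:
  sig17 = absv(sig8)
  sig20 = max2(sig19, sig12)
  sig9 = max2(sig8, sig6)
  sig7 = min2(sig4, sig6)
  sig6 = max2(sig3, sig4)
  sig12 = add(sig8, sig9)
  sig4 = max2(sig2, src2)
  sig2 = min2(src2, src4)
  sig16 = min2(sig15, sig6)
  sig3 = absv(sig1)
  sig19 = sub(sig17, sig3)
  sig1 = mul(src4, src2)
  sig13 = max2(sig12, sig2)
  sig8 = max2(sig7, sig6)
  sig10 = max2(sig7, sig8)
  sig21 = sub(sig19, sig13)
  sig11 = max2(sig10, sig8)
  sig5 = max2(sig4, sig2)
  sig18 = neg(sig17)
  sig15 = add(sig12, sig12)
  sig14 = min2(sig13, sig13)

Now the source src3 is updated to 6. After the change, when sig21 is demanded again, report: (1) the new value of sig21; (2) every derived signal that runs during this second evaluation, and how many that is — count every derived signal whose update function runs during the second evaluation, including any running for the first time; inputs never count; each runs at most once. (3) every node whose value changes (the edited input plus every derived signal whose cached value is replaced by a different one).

Demanding sig21 again yields -36.
0 derived signals run: none.
The nodes whose values change: src3.
Note the shortcut — nothing in the graph depends on src3 at all, so no recomputation happens.

First demand of the output computes:
  sig1 = mul(9, -2) = -18
  sig2 = min2(-2, 9) = -2
  sig3 = absv(-18) = 18
  sig4 = max2(-2, -2) = -2
  sig6 = max2(18, -2) = 18
  sig7 = min2(-2, 18) = -2
  sig8 = max2(-2, 18) = 18
  sig9 = max2(18, 18) = 18
  sig12 = add(18, 18) = 36
  sig13 = max2(36, -2) = 36
  sig17 = absv(18) = 18
  sig19 = sub(18, 18) = 0
  sig21 = sub(0, 36) = -36

After the edit, cleaning proceeds:
  no node depends on src3 at all; the second demand re-runs nothing.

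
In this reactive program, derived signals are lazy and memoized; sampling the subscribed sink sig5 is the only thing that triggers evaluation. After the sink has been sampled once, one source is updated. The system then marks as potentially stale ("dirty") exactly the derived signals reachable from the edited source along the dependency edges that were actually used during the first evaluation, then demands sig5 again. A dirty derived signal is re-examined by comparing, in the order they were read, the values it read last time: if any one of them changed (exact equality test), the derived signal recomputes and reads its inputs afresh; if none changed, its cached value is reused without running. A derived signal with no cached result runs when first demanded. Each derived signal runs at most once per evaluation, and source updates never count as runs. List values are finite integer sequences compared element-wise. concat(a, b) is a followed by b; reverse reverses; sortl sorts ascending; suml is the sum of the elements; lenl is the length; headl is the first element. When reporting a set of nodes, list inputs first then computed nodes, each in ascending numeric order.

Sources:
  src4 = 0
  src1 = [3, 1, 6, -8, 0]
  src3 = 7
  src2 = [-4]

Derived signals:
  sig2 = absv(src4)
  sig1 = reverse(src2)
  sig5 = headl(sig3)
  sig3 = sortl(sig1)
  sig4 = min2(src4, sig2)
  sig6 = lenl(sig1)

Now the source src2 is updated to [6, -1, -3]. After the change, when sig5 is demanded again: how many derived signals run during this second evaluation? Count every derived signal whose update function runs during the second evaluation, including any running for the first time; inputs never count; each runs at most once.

3 derived signals run: sig1, sig3, sig5.

First demand of the output computes:
  sig1 = reverse([-4]) = [-4]
  sig3 = sortl([-4]) = [-4]
  sig5 = headl([-4]) = -4

After the edit, cleaning proceeds:
  sig1: a read changed (src2 [-4]->[6, -1, -3]) — executes, giving [-3, -1, 6].
  sig3: a read changed (sig1 [-4]->[-3, -1, 6]) — executes, giving [-3, -1, 6].
  sig5: a read changed (sig3 [-4]->[-3, -1, 6]) — executes, giving -3.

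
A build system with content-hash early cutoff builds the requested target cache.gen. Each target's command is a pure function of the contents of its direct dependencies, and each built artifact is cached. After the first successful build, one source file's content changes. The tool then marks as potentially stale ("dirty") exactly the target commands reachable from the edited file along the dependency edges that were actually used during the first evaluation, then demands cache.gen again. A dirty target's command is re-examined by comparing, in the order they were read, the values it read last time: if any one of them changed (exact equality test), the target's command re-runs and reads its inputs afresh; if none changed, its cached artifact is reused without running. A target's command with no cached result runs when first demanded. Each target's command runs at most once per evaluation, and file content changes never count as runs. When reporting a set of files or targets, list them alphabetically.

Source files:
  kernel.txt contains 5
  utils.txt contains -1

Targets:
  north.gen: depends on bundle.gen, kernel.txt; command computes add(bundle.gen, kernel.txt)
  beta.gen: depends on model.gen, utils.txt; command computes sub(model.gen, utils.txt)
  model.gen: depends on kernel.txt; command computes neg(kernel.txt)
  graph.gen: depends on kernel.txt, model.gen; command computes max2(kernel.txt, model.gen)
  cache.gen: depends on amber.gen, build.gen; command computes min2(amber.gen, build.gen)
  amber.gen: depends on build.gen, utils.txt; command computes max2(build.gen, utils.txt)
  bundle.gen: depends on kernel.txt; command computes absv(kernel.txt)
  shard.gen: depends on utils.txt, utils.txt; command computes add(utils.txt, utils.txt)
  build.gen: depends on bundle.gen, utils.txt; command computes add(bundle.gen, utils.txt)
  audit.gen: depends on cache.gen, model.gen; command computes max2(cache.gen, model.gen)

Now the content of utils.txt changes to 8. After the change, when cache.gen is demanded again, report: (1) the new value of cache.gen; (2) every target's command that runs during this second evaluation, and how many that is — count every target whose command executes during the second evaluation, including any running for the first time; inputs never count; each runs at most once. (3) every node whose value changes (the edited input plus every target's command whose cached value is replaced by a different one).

New value of cache.gen: 13.
Target commands that run: amber.gen, build.gen, cache.gen — 3 in total.
Values that change: amber.gen, build.gen, cache.gen, utils.txt.

First evaluation (everything demanded from the output):
  bundle.gen = absv(5) = 5
  build.gen = add(5, -1) = 4
  amber.gen = max2(4, -1) = 4
  cache.gen = min2(4, 4) = 4

Propagation after the edit:
  build.gen: runs — utils.txt -1->8; result 13.
  amber.gen: runs — build.gen 4->13; utils.txt -1->8; result 13.
  cache.gen: runs — amber.gen 4->13; build.gen 4->13; result 13.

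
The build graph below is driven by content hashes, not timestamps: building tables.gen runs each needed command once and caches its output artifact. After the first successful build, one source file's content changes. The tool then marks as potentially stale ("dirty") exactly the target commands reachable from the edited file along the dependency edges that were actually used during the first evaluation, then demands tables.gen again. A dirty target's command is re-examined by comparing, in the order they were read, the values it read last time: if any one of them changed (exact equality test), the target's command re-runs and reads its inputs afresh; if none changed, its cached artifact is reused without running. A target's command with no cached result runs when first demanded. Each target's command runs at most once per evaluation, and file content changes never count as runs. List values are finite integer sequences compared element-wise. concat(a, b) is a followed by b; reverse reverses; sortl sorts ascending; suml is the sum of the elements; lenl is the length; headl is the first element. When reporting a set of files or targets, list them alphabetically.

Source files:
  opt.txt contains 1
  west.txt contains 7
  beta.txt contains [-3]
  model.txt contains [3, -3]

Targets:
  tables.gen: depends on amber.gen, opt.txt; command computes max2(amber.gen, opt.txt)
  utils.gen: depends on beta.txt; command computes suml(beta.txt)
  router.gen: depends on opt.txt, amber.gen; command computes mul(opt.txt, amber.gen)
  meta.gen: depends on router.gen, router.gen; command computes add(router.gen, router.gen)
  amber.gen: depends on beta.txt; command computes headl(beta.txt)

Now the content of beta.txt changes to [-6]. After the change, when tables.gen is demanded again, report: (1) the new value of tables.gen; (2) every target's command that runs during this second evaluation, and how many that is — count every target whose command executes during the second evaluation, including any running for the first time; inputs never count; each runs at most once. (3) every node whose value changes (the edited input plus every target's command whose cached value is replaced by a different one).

tables.gen now evaluates to 1.
Run set: amber.gen, tables.gen (2 run).
Changed values: amber.gen, beta.txt.

Initial pass — values computed on the first demand:
  amber.gen = headl([-3]) = -3
  tables.gen = max2(-3, 1) = 1

Second demand — change propagation:
  amber.gen: re-runs because beta.txt [-3]->[-6]; new result -6.
  tables.gen: re-runs because amber.gen -3->-6; new result 1 (unchanged).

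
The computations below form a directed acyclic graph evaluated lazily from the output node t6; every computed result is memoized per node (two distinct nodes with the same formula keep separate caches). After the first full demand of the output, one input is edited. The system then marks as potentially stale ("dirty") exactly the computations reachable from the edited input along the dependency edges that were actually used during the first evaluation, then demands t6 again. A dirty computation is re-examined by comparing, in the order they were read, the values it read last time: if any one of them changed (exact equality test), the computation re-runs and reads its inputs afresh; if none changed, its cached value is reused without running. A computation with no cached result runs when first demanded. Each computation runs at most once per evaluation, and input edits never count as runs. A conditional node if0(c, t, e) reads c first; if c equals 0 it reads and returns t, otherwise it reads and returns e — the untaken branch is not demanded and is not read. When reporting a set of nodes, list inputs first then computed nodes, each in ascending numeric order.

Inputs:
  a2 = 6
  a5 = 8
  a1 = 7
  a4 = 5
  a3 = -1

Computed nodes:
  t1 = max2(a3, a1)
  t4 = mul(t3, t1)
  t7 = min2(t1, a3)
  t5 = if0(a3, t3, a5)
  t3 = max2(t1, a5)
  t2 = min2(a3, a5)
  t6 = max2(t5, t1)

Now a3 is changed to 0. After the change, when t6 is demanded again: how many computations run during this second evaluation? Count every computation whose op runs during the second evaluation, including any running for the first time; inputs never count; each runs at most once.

First demand of the output computes:
  t1 = max2(-1, 7) = 7
  t5 = if0(a3=-1 -> else branch a5) = 8
  t6 = max2(8, 7) = 8

After the edit, cleaning proceeds:
  t1: a read changed (a3 -1->0) — executes, giving 7 — identical to its old value.
  t3: had never run; runs now, result 8.
  t5: a read changed (a3 -1->0) — executes, giving 8 — identical to its old value.
  t6: dirty, but its reads are unchanged (t5 unchanged, t1 unchanged); cached 8 stands.

Note the branch switch — t3 had no cache and runs now for the first time.

3 computations run: t1, t3, t5.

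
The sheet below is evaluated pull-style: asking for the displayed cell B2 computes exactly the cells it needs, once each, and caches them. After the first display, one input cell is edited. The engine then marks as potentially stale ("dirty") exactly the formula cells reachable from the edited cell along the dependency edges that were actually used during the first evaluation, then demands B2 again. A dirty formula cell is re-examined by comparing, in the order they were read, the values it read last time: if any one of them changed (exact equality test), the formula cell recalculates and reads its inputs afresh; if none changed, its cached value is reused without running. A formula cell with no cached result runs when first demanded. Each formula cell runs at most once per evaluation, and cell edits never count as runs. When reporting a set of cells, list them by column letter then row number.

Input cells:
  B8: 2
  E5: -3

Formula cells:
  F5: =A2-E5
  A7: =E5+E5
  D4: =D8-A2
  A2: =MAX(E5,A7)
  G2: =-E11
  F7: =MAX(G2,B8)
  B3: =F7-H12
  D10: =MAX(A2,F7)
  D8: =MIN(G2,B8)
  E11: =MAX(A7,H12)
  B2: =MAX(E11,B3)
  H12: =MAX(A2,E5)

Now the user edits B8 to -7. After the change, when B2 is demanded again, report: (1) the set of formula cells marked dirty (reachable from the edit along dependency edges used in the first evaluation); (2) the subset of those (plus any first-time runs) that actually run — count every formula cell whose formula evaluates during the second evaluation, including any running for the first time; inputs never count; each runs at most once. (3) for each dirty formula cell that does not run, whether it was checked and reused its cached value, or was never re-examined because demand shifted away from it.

The edit dirties: B2, B3, F7.
1 formula cells run: F7.
Cache hits after checking: B2, B3.
Note the absorption at F7: it re-runs yet its value is the same, leaving the output's value untouched.

First demand of the output computes:
  A7 = -3 + -3 = -6
  A2 = MAX(-3, -6) = -3
  H12 = MAX(-3, -3) = -3
  E11 = MAX(-6, -3) = -3
  G2 = -(-3) = 3
  F7 = MAX(3, 2) = 3
  B3 = 3 - -3 = 6
  B2 = MAX(-3, 6) = 6

After the edit, cleaning proceeds:
  F7: a read changed (B8 2->-7) — executes, giving 3 — identical to its old value.
  B3: dirty, but its reads are unchanged (F7 unchanged, H12 unchanged); cached 6 stands.
  B2: dirty, but its reads are unchanged (E11 unchanged, B3 unchanged); cached 6 stands.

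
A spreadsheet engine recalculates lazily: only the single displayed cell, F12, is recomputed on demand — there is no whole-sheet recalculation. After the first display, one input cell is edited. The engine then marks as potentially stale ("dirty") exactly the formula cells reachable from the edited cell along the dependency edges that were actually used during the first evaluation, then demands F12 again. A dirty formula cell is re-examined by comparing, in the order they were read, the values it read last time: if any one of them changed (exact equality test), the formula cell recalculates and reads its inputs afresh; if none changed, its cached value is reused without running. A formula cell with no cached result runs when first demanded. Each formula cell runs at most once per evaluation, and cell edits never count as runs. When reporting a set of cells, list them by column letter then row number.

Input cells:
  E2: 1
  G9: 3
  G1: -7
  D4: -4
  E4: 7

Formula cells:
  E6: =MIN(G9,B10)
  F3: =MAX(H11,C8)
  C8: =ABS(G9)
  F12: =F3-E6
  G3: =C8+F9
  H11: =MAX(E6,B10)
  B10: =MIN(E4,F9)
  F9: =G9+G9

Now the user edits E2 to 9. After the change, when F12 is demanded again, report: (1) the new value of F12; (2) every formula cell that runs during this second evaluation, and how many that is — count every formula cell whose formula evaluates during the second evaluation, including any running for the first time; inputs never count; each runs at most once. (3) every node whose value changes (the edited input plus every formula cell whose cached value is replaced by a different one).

New value of F12: 3.
Formula cells that run: none — 0 in total.
Values that change: E2.
Key observation: E2 is never demanded by the output, so the edit triggers no recomputation at all.

First evaluation (everything demanded from the output):
  C8 = ABS(3) = 3
  F9 = 3 + 3 = 6
  B10 = MIN(7, 6) = 6
  E6 = MIN(3, 6) = 3
  H11 = MAX(3, 6) = 6
  F3 = MAX(6, 3) = 6
  F12 = 6 - 3 = 3

Propagation after the edit:
  E2 feeds no computation that the output demands — nothing is marked dirty and nothing runs.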